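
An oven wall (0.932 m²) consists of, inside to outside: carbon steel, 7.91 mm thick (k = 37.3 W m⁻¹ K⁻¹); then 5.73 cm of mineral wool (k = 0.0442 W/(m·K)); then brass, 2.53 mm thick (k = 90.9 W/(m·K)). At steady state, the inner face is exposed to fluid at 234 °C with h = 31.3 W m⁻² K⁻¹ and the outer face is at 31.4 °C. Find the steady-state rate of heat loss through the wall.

Treat each layer as a resistance in series:
  R_conv,in = 1/(hA) = 1/(31.3·0.932) = 0.03428 K/W
  R_carbon steel = L/(kA) = 0.00791/(37.3·0.932) = 2.275×10^-4 K/W
  R_mineral wool = L/(kA) = 0.0573/(0.0442·0.932) = 1.391 K/W
  R_brass = L/(kA) = 0.00253/(90.9·0.932) = 2.986×10^-5 K/W
ΣR = 0.03428 + 2.275×10^-4 + 1.391 + 2.986×10^-5 = 1.426 K/W
Q = ΔT/ΣR = (234 °C − 31.4 °C)/1.426 = 142 W

Q = 142 W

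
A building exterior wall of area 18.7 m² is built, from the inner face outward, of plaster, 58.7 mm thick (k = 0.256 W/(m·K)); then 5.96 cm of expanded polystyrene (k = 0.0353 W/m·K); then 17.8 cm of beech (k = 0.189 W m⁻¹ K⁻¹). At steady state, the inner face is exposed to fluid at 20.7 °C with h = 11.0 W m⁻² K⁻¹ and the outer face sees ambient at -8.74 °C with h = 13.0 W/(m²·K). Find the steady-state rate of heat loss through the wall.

Treat each layer as a resistance in series:
  R_conv,in = 1/(hA) = 1/(11.0·18.7) = 0.004861 K/W
  R_plaster = L/(kA) = 0.0587/(0.256·18.7) = 0.01226 K/W
  R_expanded polystyrene = L/(kA) = 0.0596/(0.0353·18.7) = 0.09029 K/W
  R_beech = L/(kA) = 0.178/(0.189·18.7) = 0.05036 K/W
  R_conv,out = 1/(hA) = 1/(13.0·18.7) = 0.004114 K/W
ΣR = 0.004861 + 0.01226 + 0.09029 + 0.05036 + 0.004114 = 0.1619 K/W
Q = ΔT/ΣR = (20.7 °C − -8.74 °C)/0.1619 = 182 W

Q = 182 W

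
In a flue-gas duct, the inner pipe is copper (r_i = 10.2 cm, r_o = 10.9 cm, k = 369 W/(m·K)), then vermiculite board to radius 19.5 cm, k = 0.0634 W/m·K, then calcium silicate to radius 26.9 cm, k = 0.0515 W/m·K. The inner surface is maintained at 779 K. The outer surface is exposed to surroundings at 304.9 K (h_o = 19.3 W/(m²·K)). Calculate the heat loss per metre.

Q' = 191 W/m

Treat each layer as a resistance in series:
  R'_copper = ln(0.109/0.102)/(2πk) = 0.06638/(2π·369) = 2.863×10^-5 m·K/W
  R'_vermiculite board = ln(0.195/0.109)/(2πk) = 0.5817/(2π·0.0634) = 1.460 m·K/W
  R'_calcium silicate = ln(0.269/0.195)/(2πk) = 0.3217/(2π·0.0515) = 0.9942 m·K/W
  R'_conv,out = 1/(2πr h) = 1/(2π·0.269·19.3) = 0.03066 m·K/W
ΣR = 2.863×10^-5 + 1.460 + 0.9942 + 0.03066 = 2.485 m·K/W
Q' = ΔT/ΣR = (779 K − 304.9 K)/2.485 = 191 W/m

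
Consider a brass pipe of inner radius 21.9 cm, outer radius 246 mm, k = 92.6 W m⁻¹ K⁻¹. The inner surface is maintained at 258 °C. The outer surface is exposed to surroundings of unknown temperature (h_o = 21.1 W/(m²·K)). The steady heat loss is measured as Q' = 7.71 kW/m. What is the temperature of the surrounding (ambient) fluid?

T_out = 20.1 °C

Sum the resistances:
  R'_brass = ln(0.246/0.219)/(2πk) = 0.1163/(2π·92.6) = 1.998×10^-4 m·K/W
  R'_conv,out = 1/(2πr h) = 1/(2π·0.246·21.1) = 0.03066 m·K/W
ΣR = 0.03086 m·K/W
ΔT = Q'·ΣR = 7710 × 0.03086 = 237.9 K
Heat flows outward, so T_out = T_in − ΔT = 258 − 237.9 = 20.1 °C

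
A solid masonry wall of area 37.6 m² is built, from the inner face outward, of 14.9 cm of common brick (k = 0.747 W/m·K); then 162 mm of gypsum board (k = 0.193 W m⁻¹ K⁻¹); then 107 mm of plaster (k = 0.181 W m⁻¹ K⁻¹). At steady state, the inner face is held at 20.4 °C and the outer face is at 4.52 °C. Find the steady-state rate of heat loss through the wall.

Series thermal resistances, inner to outer:
  R_common brick = L/(kA) = 0.149/(0.747·37.6) = 0.005305 K/W
  R_gypsum board = L/(kA) = 0.162/(0.193·37.6) = 0.02232 K/W
  R_plaster = L/(kA) = 0.107/(0.181·37.6) = 0.01572 K/W
ΣR = 0.005305 + 0.02232 + 0.01572 = 0.04335 K/W
Q = ΔT/ΣR = (20.4 °C − 4.52 °C)/0.04335 = 366 W

Q = 366 W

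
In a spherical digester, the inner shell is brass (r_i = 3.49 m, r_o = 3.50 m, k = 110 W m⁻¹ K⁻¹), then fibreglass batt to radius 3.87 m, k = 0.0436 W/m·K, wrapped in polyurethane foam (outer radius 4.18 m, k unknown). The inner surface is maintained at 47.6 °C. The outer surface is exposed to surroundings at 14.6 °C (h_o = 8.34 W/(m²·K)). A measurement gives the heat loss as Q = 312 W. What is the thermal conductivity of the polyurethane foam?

ΣR = ΔT/Q = |47.6 − 14.6|/312 = 0.1058 K/W
Known resistances:
  R_brass = (1/3.49 − 1/3.50)/(4πk) = 8.187×10^-4/(4π·110) = 5.922×10^-7 K/W
  R_fibreglass batt = (1/3.50 − 1/3.87)/(4πk) = 0.02732/(4π·0.0436) = 0.04986 K/W
  R_conv,out = 1/(4πr²h) = 1/(4π·4.18²·8.34) = 5.461×10^-4 K/W
R_polyurethane foam = ΣR − ΣR_known = 0.1058 − 0.05041 = 0.05539 K/W
(1/r₁−1/r₂)/(4πk) = 0.05539 ⇒ k = 0.01916/(4π·0.05539) = 0.0275 W/m·K

k = 0.0275 W/m·K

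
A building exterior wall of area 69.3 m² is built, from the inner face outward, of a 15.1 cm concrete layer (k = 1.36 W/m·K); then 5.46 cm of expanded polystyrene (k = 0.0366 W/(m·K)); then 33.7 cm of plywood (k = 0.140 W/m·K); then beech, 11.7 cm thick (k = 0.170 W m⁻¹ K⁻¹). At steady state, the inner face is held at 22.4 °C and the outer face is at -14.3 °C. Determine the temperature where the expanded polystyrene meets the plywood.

Treat each layer as a resistance in series:
  R_concrete = L/(kA) = 0.151/(1.36·69.3) = 0.001602 K/W
  R_expanded polystyrene = L/(kA) = 0.0546/(0.0366·69.3) = 0.02153 K/W
  R_plywood = L/(kA) = 0.337/(0.140·69.3) = 0.03474 K/W
  R_beech = L/(kA) = 0.117/(0.170·69.3) = 0.009931 K/W
ΣR = 0.001602 + 0.02153 + 0.03474 + 0.009931 = 0.06780 K/W
Q = ΔT/ΣR = (22.4 °C − -14.3 °C)/0.06780 = 541.3 W
From the inner boundary to the expanded polystyrene/plywood interface, ΣR_partial = 0.02313 K/W.
T_interface = T_in − Q·ΣR_partial = 22.4 °C − (541.3)(0.02313) = 9.88 °C

T = 9.88 °C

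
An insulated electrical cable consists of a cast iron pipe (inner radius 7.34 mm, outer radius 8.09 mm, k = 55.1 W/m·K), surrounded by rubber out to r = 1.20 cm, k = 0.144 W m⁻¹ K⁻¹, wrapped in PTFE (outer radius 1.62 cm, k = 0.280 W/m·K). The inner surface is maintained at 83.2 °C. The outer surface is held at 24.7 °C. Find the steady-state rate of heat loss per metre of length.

Q' = 96.4 W/m

Series thermal resistances, inner to outer:
  R'_cast iron = ln(0.00809/0.00734)/(2πk) = 0.09729/(2π·55.1) = 2.810×10^-4 m·K/W
  R'_rubber = ln(0.0120/0.00809)/(2πk) = 0.3943/(2π·0.144) = 0.4358 m·K/W
  R'_PTFE = ln(0.0162/0.0120)/(2πk) = 0.3001/(2π·0.280) = 0.1706 m·K/W
ΣR = 2.810×10^-4 + 0.4358 + 0.1706 = 0.6067 m·K/W
Q' = ΔT/ΣR = (83.2 °C − 24.7 °C)/0.6067 = 96.4 W/m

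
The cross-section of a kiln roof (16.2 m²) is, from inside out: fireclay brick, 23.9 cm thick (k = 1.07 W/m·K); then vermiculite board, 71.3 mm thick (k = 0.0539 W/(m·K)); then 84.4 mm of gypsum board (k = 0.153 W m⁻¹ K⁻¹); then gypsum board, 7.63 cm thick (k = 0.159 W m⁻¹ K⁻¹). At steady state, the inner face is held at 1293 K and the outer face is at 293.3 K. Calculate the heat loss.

Q = 6280 W

Series thermal resistances, inner to outer:
  R_fireclay brick = L/(kA) = 0.239/(1.07·16.2) = 0.01379 K/W
  R_vermiculite board = L/(kA) = 0.0713/(0.0539·16.2) = 0.08166 K/W
  R_gypsum board = L/(kA) = 0.0844/(0.153·16.2) = 0.03405 K/W
  R_gypsum board = L/(kA) = 0.0763/(0.159·16.2) = 0.02962 K/W
ΣR = 0.01379 + 0.08166 + 0.03405 + 0.02962 = 0.1591 K/W
Q = ΔT/ΣR = (1293 K − 293.3 K)/0.1591 = 6280 W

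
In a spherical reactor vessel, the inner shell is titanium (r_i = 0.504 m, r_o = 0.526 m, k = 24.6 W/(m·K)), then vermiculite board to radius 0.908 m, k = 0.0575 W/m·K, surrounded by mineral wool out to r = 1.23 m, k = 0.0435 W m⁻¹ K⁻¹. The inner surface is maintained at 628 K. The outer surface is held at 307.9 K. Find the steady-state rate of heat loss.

Q = 196 W

Treat each layer as a resistance in series:
  R_titanium = (1/0.504 − 1/0.526)/(4πk) = 0.08299/(4π·24.6) = 2.684×10^-4 K/W
  R_vermiculite board = (1/0.526 − 1/0.908)/(4πk) = 0.7998/(4π·0.0575) = 1.107 K/W
  R_mineral wool = (1/0.908 − 1/1.23)/(4πk) = 0.2883/(4π·0.0435) = 0.5274 K/W
ΣR = 2.684×10^-4 + 1.107 + 0.5274 = 1.635 K/W
Q = ΔT/ΣR = (628 K − 307.9 K)/1.635 = 196 W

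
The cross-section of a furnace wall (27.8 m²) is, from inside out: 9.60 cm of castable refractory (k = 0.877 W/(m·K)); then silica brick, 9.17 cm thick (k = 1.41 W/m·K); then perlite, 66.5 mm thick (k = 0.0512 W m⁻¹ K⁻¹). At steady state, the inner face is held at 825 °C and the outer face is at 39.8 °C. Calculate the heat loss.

Resistance network (inner→outer):
  R_castable refractory = L/(kA) = 0.0960/(0.877·27.8) = 0.003938 K/W
  R_silica brick = L/(kA) = 0.0917/(1.41·27.8) = 0.002339 K/W
  R_perlite = L/(kA) = 0.0665/(0.0512·27.8) = 0.04672 K/W
ΣR = 0.003938 + 0.002339 + 0.04672 = 0.05300 K/W
Q = ΔT/ΣR = (825 °C − 39.8 °C)/0.05300 = 14800 W

Q = 14.8 kW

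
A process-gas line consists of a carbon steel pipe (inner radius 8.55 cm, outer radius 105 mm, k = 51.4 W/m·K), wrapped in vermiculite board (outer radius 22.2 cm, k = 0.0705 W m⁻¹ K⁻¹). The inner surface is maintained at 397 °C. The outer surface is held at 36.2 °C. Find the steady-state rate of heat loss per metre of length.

Treat each layer as a resistance in series:
  R'_carbon steel = ln(0.105/0.0855)/(2πk) = 0.2054/(2π·51.4) = 6.361×10^-4 m·K/W
  R'_vermiculite board = ln(0.222/0.105)/(2πk) = 0.7487/(2π·0.0705) = 1.690 m·K/W
ΣR = 6.361×10^-4 + 1.690 = 1.691 m·K/W
Q' = ΔT/ΣR = (397 °C − 36.2 °C)/1.691 = 213 W/m

Q' = 213 W/m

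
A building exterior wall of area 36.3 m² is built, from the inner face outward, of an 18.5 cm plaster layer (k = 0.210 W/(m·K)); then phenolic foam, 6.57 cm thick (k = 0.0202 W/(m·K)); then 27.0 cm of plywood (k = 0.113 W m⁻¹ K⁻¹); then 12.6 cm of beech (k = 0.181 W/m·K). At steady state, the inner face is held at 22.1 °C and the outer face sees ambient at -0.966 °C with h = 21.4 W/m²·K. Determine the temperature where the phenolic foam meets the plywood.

T = 8.98 °C

Treat each layer as a resistance in series:
  R_plaster = L/(kA) = 0.185/(0.210·36.3) = 0.02427 K/W
  R_phenolic foam = L/(kA) = 0.0657/(0.0202·36.3) = 0.08960 K/W
  R_plywood = L/(kA) = 0.270/(0.113·36.3) = 0.06582 K/W
  R_beech = L/(kA) = 0.126/(0.181·36.3) = 0.01918 K/W
  R_conv,out = 1/(hA) = 1/(21.4·36.3) = 0.001287 K/W
ΣR = 0.02427 + 0.08960 + 0.06582 + 0.01918 + 0.001287 = 0.2002 K/W
Q = ΔT/ΣR = (22.1 °C − -0.966 °C)/0.2002 = 115.2 W
From the inner boundary to the phenolic foam/plywood interface, ΣR_partial = 0.1139 K/W.
T_interface = T_in − Q·ΣR_partial = 22.1 °C − (115.2)(0.1139) = 8.98 °C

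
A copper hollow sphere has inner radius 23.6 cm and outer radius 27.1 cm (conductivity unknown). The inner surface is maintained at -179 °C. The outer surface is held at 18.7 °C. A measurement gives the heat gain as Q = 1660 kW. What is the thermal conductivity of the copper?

ΣR = ΔT/Q = |-179 − 18.7|/1.66×10^6 = 1.191×10^-4 K/W
(1/r₁−1/r₂)/(4πk) = 1.191×10^-4 ⇒ k = 0.5473/(4π·1.191×10^-4) = 366 W/m·K

k = 366 W/m·K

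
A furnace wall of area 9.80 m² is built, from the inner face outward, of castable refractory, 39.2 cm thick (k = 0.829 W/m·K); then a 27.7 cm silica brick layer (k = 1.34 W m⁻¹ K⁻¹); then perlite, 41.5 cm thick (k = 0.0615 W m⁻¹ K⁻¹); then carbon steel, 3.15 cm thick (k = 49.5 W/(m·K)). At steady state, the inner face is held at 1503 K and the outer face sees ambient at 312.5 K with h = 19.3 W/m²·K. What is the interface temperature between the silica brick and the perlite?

Series thermal resistances, inner to outer:
  R_castable refractory = L/(kA) = 0.392/(0.829·9.80) = 0.04825 K/W
  R_silica brick = L/(kA) = 0.277/(1.34·9.80) = 0.02109 K/W
  R_perlite = L/(kA) = 0.415/(0.0615·9.80) = 0.6886 K/W
  R_carbon steel = L/(kA) = 0.0315/(49.5·9.80) = 6.494×10^-5 K/W
  R_conv,out = 1/(hA) = 1/(19.3·9.80) = 0.005287 K/W
ΣR = 0.04825 + 0.02109 + 0.6886 + 6.494×10^-5 + 0.005287 = 0.7633 K/W
Q = ΔT/ΣR = (1503 K − 312.5 K)/0.7633 = 1560 W
From the inner boundary to the silica brick/perlite interface, ΣR_partial = 0.06934 K/W.
T_interface = T_in − Q·ΣR_partial = 1503 K − (1560)(0.06934) = 1395 K

T = 1395 K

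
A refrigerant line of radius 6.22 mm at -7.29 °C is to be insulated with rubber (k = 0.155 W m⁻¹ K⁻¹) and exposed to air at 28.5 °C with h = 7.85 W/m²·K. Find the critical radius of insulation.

r_cr = 1.97 cm

For a cylinder, r_cr = k_ins/h = 0.155/7.85 = 0.0197 m = 1.97 cm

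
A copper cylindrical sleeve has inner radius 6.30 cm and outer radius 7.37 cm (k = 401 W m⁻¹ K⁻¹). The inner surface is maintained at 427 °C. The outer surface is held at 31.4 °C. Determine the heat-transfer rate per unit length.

Q' = 6.35×10^6 W/m

Q' = 2πk·ΔT/ln(r₂/r₁) = 2π × 401 × 395.6 / ln(0.0737/0.0630) = 6.35×10^6 W/m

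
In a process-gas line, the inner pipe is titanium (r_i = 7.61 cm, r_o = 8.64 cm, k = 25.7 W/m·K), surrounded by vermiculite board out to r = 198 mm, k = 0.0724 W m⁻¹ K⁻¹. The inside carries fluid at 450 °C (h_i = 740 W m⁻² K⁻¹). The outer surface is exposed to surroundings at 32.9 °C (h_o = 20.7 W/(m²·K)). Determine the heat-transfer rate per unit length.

Treat each layer as a resistance in series:
  R'_conv,in = 1/(2πr h) = 1/(2π·0.0761·740) = 0.002826 m·K/W
  R'_titanium = ln(0.0864/0.0761)/(2πk) = 0.1269/(2π·25.7) = 7.861×10^-4 m·K/W
  R'_vermiculite board = ln(0.198/0.0864)/(2πk) = 0.8293/(2π·0.0724) = 1.823 m·K/W
  R'_conv,out = 1/(2πr h) = 1/(2π·0.198·20.7) = 0.03883 m·K/W
ΣR = 0.002826 + 7.861×10^-4 + 1.823 + 0.03883 = 1.865 m·K/W
Q' = ΔT/ΣR = (450 °C − 32.9 °C)/1.865 = 224 W/m

Q' = 224 W/m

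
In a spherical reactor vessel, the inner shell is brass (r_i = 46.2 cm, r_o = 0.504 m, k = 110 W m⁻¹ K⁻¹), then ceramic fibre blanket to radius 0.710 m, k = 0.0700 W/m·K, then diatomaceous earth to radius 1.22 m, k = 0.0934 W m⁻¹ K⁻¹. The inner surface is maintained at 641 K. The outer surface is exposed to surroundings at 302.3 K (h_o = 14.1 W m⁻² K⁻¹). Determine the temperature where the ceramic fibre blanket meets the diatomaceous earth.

Series thermal resistances, inner to outer:
  R_brass = (1/0.462 − 1/0.504)/(4πk) = 0.1804/(4π·110) = 1.305×10^-4 K/W
  R_ceramic fibre blanket = (1/0.504 − 1/0.710)/(4πk) = 0.5757/(4π·0.0700) = 0.6544 K/W
  R_diatomaceous earth = (1/0.710 − 1/1.22)/(4πk) = 0.5888/(4π·0.0934) = 0.5016 K/W
  R_conv,out = 1/(4πr²h) = 1/(4π·1.22²·14.1) = 0.003792 K/W
ΣR = 1.305×10^-4 + 0.6544 + 0.5016 + 0.003792 = 1.160 K/W
Q = ΔT/ΣR = (641 K − 302.3 K)/1.160 = 292.0 W
From the inner boundary to the ceramic fibre blanket/diatomaceous earth interface, ΣR_partial = 0.6545 K/W.
T_interface = T_in − Q·ΣR_partial = 641 K − (292.0)(0.6545) = 450 K

T = 450 K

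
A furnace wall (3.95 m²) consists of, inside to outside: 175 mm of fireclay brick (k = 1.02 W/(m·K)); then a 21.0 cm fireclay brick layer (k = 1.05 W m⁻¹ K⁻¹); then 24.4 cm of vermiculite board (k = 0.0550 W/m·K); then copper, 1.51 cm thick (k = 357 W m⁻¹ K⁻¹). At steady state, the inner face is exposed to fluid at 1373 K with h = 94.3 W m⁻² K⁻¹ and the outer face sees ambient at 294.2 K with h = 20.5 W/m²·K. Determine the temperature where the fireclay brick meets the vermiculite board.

Series thermal resistances, inner to outer:
  R_conv,in = 1/(hA) = 1/(94.3·3.95) = 0.002685 K/W
  R_fireclay brick = L/(kA) = 0.175/(1.02·3.95) = 0.04344 K/W
  R_fireclay brick = L/(kA) = 0.210/(1.05·3.95) = 0.05063 K/W
  R_vermiculite board = L/(kA) = 0.244/(0.0550·3.95) = 1.123 K/W
  R_copper = L/(kA) = 0.0151/(357·3.95) = 1.071×10^-5 K/W
  R_conv,out = 1/(hA) = 1/(20.5·3.95) = 0.01235 K/W
ΣR = 0.002685 + 0.04344 + 0.05063 + 1.123 + 1.071×10^-5 + 0.01235 = 1.232 K/W
Q = ΔT/ΣR = (1373 K − 294.2 K)/1.232 = 875.6 W
From the inner boundary to the fireclay brick/vermiculite board interface, ΣR_partial = 0.09676 K/W.
T_interface = T_in − Q·ΣR_partial = 1373 K − (875.6)(0.09676) = 1288 K

T = 1288 K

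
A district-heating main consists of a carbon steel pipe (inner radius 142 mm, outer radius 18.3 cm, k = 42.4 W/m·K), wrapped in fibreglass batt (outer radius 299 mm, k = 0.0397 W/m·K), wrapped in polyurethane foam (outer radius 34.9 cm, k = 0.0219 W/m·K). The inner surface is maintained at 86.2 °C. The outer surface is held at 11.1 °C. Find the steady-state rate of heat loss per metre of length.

Q' = 24.3 W/m

Treat each layer as a resistance in series:
  R'_carbon steel = ln(0.183/0.142)/(2πk) = 0.2537/(2π·42.4) = 9.521×10^-4 m·K/W
  R'_fibreglass batt = ln(0.299/0.183)/(2πk) = 0.4910/(2π·0.0397) = 1.968 m·K/W
  R'_polyurethane foam = ln(0.349/0.299)/(2πk) = 0.1546/(2π·0.0219) = 1.124 m·K/W
ΣR = 9.521×10^-4 + 1.968 + 1.124 = 3.093 m·K/W
Q' = ΔT/ΣR = (86.2 °C − 11.1 °C)/3.093 = 24.3 W/m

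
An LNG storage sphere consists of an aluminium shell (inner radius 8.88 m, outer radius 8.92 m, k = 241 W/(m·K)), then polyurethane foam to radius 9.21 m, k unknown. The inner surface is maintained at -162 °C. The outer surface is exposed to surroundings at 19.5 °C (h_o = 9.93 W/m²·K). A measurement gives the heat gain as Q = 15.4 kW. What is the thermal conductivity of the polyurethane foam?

k = 0.0240 W/m·K

ΣR = ΔT/Q = |-162 − 19.5|/15400 = 0.01179 K/W
Known resistances:
  R_aluminium = (1/8.88 − 1/8.92)/(4πk) = 5.050×10^-4/(4π·241) = 1.667×10^-7 K/W
  R_conv,out = 1/(4πr²h) = 1/(4π·9.21²·9.93) = 9.448×10^-5 K/W
R_polyurethane foam = ΣR − ΣR_known = 0.01179 − 9.465×10^-5 = 0.01170 K/W
(1/r₁−1/r₂)/(4πk) = 0.01170 ⇒ k = 0.003530/(4π·0.01170) = 0.0240 W/m·K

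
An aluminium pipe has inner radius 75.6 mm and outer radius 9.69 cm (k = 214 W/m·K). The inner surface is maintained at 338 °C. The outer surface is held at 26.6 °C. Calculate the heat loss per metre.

Q' = 2πk·ΔT/ln(r₂/r₁) = 2π × 214 × 311.4 / ln(0.0969/0.0756) = 1.69×10^6 W/m

Q' = 1.69×10^6 W/m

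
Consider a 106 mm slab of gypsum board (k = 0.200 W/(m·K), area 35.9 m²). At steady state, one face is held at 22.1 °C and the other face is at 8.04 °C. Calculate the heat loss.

Q = 952 W

Q = kA·ΔT/L = 0.200 × 35.9 × |22.1 °C − 8.04 °C| / 0.106 = 952 W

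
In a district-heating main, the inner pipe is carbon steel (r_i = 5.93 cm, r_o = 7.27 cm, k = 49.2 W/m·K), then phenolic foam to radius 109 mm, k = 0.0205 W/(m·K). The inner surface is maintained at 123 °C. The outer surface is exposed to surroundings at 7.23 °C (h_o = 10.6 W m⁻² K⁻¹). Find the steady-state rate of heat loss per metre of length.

Q' = 35.3 W/m

Treat each layer as a resistance in series:
  R'_carbon steel = ln(0.0727/0.0593)/(2πk) = 0.2037/(2π·49.2) = 6.590×10^-4 m·K/W
  R'_phenolic foam = ln(0.109/0.0727)/(2πk) = 0.4050/(2π·0.0205) = 3.144 m·K/W
  R'_conv,out = 1/(2πr h) = 1/(2π·0.109·10.6) = 0.1377 m·K/W
ΣR = 6.590×10^-4 + 3.144 + 0.1377 = 3.282 m·K/W
Q' = ΔT/ΣR = (123 °C − 7.23 °C)/3.282 = 35.3 W/m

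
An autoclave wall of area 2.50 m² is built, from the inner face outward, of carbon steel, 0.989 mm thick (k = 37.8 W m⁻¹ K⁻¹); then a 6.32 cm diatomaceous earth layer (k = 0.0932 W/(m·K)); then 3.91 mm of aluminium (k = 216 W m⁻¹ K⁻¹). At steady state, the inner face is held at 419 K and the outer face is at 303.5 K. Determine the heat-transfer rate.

Series thermal resistances, inner to outer:
  R_carbon steel = L/(kA) = 9.89×10^-4/(37.8·2.50) = 1.047×10^-5 K/W
  R_diatomaceous earth = L/(kA) = 0.0632/(0.0932·2.50) = 0.2712 K/W
  R_aluminium = L/(kA) = 0.00391/(216·2.50) = 7.241×10^-6 K/W
ΣR = 1.047×10^-5 + 0.2712 + 7.241×10^-6 = 0.2712 K/W
Q = ΔT/ΣR = (419 K − 303.5 K)/0.2712 = 426 W

Q = 426 W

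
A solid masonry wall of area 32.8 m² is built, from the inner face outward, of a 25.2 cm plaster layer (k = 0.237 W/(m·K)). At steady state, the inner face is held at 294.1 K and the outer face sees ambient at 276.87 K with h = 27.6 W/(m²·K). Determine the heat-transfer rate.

Q = 514 W

Resistance network (inner→outer):
  R_plaster = L/(kA) = 0.252/(0.237·32.8) = 0.03242 K/W
  R_conv,out = 1/(hA) = 1/(27.6·32.8) = 0.001105 K/W
ΣR = 0.03242 + 0.001105 = 0.03352 K/W
Q = ΔT/ΣR = (294.1 K − 276.87 K)/0.03352 = 514 W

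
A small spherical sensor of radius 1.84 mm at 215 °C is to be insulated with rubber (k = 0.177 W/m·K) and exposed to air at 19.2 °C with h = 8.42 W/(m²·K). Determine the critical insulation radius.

For a sphere, r_cr = 2k_ins/h = 2·0.177/8.42 = 0.0420 m = 4.20 cm

r_cr = 4.20 cm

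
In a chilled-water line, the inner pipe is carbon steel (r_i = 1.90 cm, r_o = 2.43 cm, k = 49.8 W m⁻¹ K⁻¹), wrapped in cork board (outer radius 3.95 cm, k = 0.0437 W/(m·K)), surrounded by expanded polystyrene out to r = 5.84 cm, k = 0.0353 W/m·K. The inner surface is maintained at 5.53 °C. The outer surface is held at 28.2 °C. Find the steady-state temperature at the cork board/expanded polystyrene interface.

T = 16.9 °C

Resistance network (inner→outer):
  R'_carbon steel = ln(0.0243/0.0190)/(2πk) = 0.2460/(2π·49.8) = 7.863×10^-4 m·K/W
  R'_cork board = ln(0.0395/0.0243)/(2πk) = 0.4858/(2π·0.0437) = 1.769 m·K/W
  R'_expanded polystyrene = ln(0.0584/0.0395)/(2πk) = 0.3910/(2π·0.0353) = 1.763 m·K/W
ΣR = 7.863×10^-4 + 1.769 + 1.763 = 3.533 m·K/W
Q' = ΔT/ΣR = (5.53 °C − 28.2 °C)/3.533 = -6.417 W/m
From the inner boundary to the cork board/expanded polystyrene interface, ΣR_partial = 1.770 m·K/W.
T_interface = T_in − Q'·ΣR_partial = 5.53 °C − (-6.417)(1.770) = 16.9 °C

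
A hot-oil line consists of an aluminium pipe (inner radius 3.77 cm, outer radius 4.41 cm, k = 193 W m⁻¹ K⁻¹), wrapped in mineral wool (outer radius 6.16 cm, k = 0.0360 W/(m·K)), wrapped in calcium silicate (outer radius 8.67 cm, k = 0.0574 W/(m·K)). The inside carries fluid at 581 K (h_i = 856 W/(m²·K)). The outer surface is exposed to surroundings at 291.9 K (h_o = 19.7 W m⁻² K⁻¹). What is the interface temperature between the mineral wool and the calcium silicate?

Series thermal resistances, inner to outer:
  R'_conv,in = 1/(2πr h) = 1/(2π·0.0377·856) = 0.004932 m·K/W
  R'_aluminium = ln(0.0441/0.0377)/(2πk) = 0.1568/(2π·193) = 1.293×10^-4 m·K/W
  R'_mineral wool = ln(0.0616/0.0441)/(2πk) = 0.3342/(2π·0.0360) = 1.477 m·K/W
  R'_calcium silicate = ln(0.0867/0.0616)/(2πk) = 0.3418/(2π·0.0574) = 0.9477 m·K/W
  R'_conv,out = 1/(2πr h) = 1/(2π·0.0867·19.7) = 0.09318 m·K/W
ΣR = 0.004932 + 1.293×10^-4 + 1.477 + 0.9477 + 0.09318 = 2.523 m·K/W
Q' = ΔT/ΣR = (581 K − 291.9 K)/2.523 = 114.6 W/m
From the inner boundary to the mineral wool/calcium silicate interface, ΣR_partial = 1.482 m·K/W.
T_interface = T_in − Q'·ΣR_partial = 581 K − (114.6)(1.482) = 411 K

T = 411 K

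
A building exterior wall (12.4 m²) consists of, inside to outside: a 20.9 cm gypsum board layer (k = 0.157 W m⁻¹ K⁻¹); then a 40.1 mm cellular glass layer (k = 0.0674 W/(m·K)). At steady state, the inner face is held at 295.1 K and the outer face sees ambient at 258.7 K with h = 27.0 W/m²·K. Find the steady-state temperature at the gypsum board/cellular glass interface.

Treat each layer as a resistance in series:
  R_gypsum board = L/(kA) = 0.209/(0.157·12.4) = 0.1074 K/W
  R_cellular glass = L/(kA) = 0.0401/(0.0674·12.4) = 0.04798 K/W
  R_conv,out = 1/(hA) = 1/(27.0·12.4) = 0.002987 K/W
ΣR = 0.1074 + 0.04798 + 0.002987 = 0.1584 K/W
Q = ΔT/ΣR = (295.1 K − 258.7 K)/0.1584 = 229.8 W
From the inner boundary to the gypsum board/cellular glass interface, ΣR_partial = 0.1074 K/W.
T_interface = T_in − Q·ΣR_partial = 295.1 K − (229.8)(0.1074) = 270.42 K

T = 270.42 K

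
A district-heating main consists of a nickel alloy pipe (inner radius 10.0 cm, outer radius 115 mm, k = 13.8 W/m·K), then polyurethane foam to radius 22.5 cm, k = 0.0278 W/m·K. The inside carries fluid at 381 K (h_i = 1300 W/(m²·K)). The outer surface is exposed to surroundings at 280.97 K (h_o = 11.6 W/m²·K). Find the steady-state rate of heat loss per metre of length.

Q' = 25.6 W/m

Series thermal resistances, inner to outer:
  R'_conv,in = 1/(2πr h) = 1/(2π·0.100·1300) = 0.001224 m·K/W
  R'_nickel alloy = ln(0.115/0.100)/(2πk) = 0.1398/(2π·13.8) = 0.001612 m·K/W
  R'_polyurethane foam = ln(0.225/0.115)/(2πk) = 0.6712/(2π·0.0278) = 3.842 m·K/W
  R'_conv,out = 1/(2πr h) = 1/(2π·0.225·11.6) = 0.06098 m·K/W
ΣR = 0.001224 + 0.001612 + 3.842 + 0.06098 = 3.906 m·K/W
Q' = ΔT/ΣR = (381 K − 280.97 K)/3.906 = 25.6 W/m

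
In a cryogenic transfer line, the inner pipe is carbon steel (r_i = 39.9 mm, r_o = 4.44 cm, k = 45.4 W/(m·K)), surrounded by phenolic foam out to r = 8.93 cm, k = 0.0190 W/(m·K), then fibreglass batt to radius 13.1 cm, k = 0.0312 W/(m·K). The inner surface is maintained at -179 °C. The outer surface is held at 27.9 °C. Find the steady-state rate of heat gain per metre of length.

Series thermal resistances, inner to outer:
  R'_carbon steel = ln(0.0444/0.0399)/(2πk) = 0.1069/(2π·45.4) = 3.746×10^-4 m·K/W
  R'_phenolic foam = ln(0.0893/0.0444)/(2πk) = 0.6988/(2π·0.0190) = 5.853 m·K/W
  R'_fibreglass batt = ln(0.131/0.0893)/(2πk) = 0.3832/(2π·0.0312) = 1.955 m·K/W
ΣR = 3.746×10^-4 + 5.853 + 1.955 = 7.808 m·K/W
Q' = ΔT/ΣR = (-179 °C − 27.9 °C)/7.808 = -26.5 W/m
(Negative Q' ⇒ heat flows inward; heat gain = 26.5 W/m.)

Q' = 26.5 W/m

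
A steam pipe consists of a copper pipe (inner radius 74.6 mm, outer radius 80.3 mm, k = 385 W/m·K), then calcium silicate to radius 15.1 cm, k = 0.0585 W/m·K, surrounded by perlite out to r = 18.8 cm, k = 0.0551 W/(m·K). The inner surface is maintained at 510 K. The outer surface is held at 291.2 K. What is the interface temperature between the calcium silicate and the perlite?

T = 350.1 K

Series thermal resistances, inner to outer:
  R'_copper = ln(0.0803/0.0746)/(2πk) = 0.07363/(2π·385) = 3.044×10^-5 m·K/W
  R'_calcium silicate = ln(0.151/0.0803)/(2πk) = 0.6315/(2π·0.0585) = 1.718 m·K/W
  R'_perlite = ln(0.188/0.151)/(2πk) = 0.2192/(2π·0.0551) = 0.6330 m·K/W
ΣR = 3.044×10^-5 + 1.718 + 0.6330 = 2.351 m·K/W
Q' = ΔT/ΣR = (510 K − 291.2 K)/2.351 = 93.07 W/m
From the inner boundary to the calcium silicate/perlite interface, ΣR_partial = 1.718 m·K/W.
T_interface = T_in − Q'·ΣR_partial = 510 K − (93.07)(1.718) = 350.1 K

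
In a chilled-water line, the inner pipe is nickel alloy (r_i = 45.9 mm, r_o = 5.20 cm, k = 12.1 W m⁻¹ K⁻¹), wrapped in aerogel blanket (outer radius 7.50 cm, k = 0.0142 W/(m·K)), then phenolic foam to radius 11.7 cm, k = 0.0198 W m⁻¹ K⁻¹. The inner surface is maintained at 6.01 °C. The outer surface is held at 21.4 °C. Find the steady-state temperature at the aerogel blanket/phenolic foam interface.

Treat each layer as a resistance in series:
  R'_nickel alloy = ln(0.0520/0.0459)/(2πk) = 0.1248/(2π·12.1) = 0.001641 m·K/W
  R'_aerogel blanket = ln(0.0750/0.0520)/(2πk) = 0.3662/(2π·0.0142) = 4.105 m·K/W
  R'_phenolic foam = ln(0.117/0.0750)/(2πk) = 0.4447/(2π·0.0198) = 3.574 m·K/W
ΣR = 0.001641 + 4.105 + 3.574 = 7.681 m·K/W
Q' = ΔT/ΣR = (6.01 °C − 21.4 °C)/7.681 = -2.004 W/m
From the inner boundary to the aerogel blanket/phenolic foam interface, ΣR_partial = 4.107 m·K/W.
T_interface = T_in − Q'·ΣR_partial = 6.01 °C − (-2.004)(4.107) = 14.2 °C

T = 14.2 °C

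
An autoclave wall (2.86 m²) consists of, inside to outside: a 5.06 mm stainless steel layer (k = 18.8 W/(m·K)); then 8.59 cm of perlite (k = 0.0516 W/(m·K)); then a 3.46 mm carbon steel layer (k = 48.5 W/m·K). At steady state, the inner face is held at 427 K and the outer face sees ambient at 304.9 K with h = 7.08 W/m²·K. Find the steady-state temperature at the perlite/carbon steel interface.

T = 314.5 K

Resistance network (inner→outer):
  R_stainless steel = L/(kA) = 0.00506/(18.8·2.86) = 9.411×10^-5 K/W
  R_perlite = L/(kA) = 0.0859/(0.0516·2.86) = 0.5821 K/W
  R_carbon steel = L/(kA) = 0.00346/(48.5·2.86) = 2.494×10^-5 K/W
  R_conv,out = 1/(hA) = 1/(7.08·2.86) = 0.04939 K/W
ΣR = 9.411×10^-5 + 0.5821 + 2.494×10^-5 + 0.04939 = 0.6316 K/W
Q = ΔT/ΣR = (427 K − 304.9 K)/0.6316 = 193.3 W
From the inner boundary to the perlite/carbon steel interface, ΣR_partial = 0.5822 K/W.
T_interface = T_in − Q·ΣR_partial = 427 K − (193.3)(0.5822) = 314.5 K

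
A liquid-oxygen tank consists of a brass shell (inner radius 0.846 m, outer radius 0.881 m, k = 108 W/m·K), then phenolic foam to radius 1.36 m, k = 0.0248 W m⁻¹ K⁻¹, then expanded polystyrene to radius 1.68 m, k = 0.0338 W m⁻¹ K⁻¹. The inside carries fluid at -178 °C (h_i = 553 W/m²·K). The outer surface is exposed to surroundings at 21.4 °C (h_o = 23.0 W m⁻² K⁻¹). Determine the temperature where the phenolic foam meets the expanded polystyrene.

T = -19.5 °C

Resistance network (inner→outer):
  R_conv,in = 1/(4πr²h) = 1/(4π·0.846²·553) = 2.011×10^-4 K/W
  R_brass = (1/0.846 − 1/0.881)/(4πk) = 0.04696/(4π·108) = 3.460×10^-5 K/W
  R_phenolic foam = (1/0.881 − 1/1.36)/(4πk) = 0.3998/(4π·0.0248) = 1.283 K/W
  R_expanded polystyrene = (1/1.36 − 1/1.68)/(4πk) = 0.1401/(4π·0.0338) = 0.3297 K/W
  R_conv,out = 1/(4πr²h) = 1/(4π·1.68²·23.0) = 0.001226 K/W
ΣR = 2.011×10^-4 + 3.460×10^-5 + 1.283 + 0.3297 + 0.001226 = 1.614 K/W
Q = ΔT/ΣR = (-178 °C − 21.4 °C)/1.614 = -123.5 W
From the inner boundary to the phenolic foam/expanded polystyrene interface, ΣR_partial = 1.283 K/W.
T_interface = T_in − Q·ΣR_partial = -178 °C − (-123.5)(1.283) = -19.5 °C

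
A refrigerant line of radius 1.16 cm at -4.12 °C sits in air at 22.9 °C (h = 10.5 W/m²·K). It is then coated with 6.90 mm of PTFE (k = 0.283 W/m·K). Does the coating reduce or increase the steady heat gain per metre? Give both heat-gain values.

increases: 20.7 → 25.0 W/m

Critical radius for a cylinder: r_cr = k/h = 0.0270 m = 2.70 cm.
Outer radius after coating: r₂ = 0.0116 + 0.00690 = 0.01850 m.
Since r₁ < r_cr and r₂ ≤ r_cr, the coating moves toward the maximum at r_cr — heat gain rises.
Bare: R = 1/(2πr₁h) = 1.307 m·K/W; Q = 27.02/1.307 = 20.7 W/m.
Coated: R = R_cond + R_conv = 1.082 m·K/W; Q = 27.02/1.082 = 25.0 W/m.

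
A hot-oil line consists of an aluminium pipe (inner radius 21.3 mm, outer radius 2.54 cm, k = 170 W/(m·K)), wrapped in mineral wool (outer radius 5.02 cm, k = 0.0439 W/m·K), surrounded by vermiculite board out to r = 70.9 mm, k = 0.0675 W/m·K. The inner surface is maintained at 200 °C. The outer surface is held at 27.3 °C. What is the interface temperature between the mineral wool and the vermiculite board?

T = 70.1 °C

Resistance network (inner→outer):
  R'_aluminium = ln(0.0254/0.0213)/(2πk) = 0.1760/(2π·170) = 1.648×10^-4 m·K/W
  R'_mineral wool = ln(0.0502/0.0254)/(2πk) = 0.6813/(2π·0.0439) = 2.470 m·K/W
  R'_vermiculite board = ln(0.0709/0.0502)/(2πk) = 0.3453/(2π·0.0675) = 0.8141 m·K/W
ΣR = 1.648×10^-4 + 2.470 + 0.8141 = 3.284 m·K/W
Q' = ΔT/ΣR = (200 °C − 27.3 °C)/3.284 = 52.59 W/m
From the inner boundary to the mineral wool/vermiculite board interface, ΣR_partial = 2.470 m·K/W.
T_interface = T_in − Q'·ΣR_partial = 200 °C − (52.59)(2.470) = 70.1 °C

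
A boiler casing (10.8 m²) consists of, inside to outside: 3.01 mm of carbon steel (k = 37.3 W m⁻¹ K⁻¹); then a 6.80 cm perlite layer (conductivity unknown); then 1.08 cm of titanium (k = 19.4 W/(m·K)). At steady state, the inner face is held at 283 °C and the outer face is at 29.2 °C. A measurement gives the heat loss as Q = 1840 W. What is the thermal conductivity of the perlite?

ΣR = ΔT/Q = |283 − 29.2|/1840 = 0.1379 K/W
Known resistances:
  R_carbon steel = L/(kA) = 0.00301/(37.3·10.8) = 7.472×10^-6 K/W
  R_titanium = L/(kA) = 0.0108/(19.4·10.8) = 5.155×10^-5 K/W
R_perlite = ΣR − ΣR_known = 0.1379 − 5.902×10^-5 = 0.1378 K/W
L/(kA) = 0.1378 ⇒ k = 0.0680/(0.1378·10.8) = 0.0457 W/m·K

k = 0.0457 W/m·K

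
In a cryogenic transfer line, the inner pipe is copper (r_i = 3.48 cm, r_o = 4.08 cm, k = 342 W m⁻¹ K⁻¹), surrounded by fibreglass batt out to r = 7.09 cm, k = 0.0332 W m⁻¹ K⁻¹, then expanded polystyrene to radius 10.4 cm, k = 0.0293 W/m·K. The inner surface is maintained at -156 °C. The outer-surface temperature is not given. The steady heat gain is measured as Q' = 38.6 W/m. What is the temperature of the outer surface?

Series resistances:
  R'_copper = ln(0.0408/0.0348)/(2πk) = 0.1591/(2π·342) = 7.402×10^-5 m·K/W
  R'_fibreglass batt = ln(0.0709/0.0408)/(2πk) = 0.5526/(2π·0.0332) = 2.649 m·K/W
  R'_expanded polystyrene = ln(0.104/0.0709)/(2πk) = 0.3831/(2π·0.0293) = 2.081 m·K/W
ΣR = 4.730 m·K/W
ΔT = Q'·ΣR = 38.6 × 4.730 = 182.6 K
Heat flows inward, so T_out = T_in + ΔT = -156 + 182.6 = 26.6 °C

T_out = 26.6 °C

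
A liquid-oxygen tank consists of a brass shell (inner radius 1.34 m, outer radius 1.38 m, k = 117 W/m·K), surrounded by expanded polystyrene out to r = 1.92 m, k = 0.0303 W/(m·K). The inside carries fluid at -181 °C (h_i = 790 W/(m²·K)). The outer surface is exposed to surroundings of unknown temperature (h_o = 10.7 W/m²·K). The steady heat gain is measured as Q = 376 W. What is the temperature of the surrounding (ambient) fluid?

T_out = 21.0 °C

Sum the resistances:
  R_conv,in = 1/(4πr²h) = 1/(4π·1.34²·790) = 5.610×10^-5 K/W
  R_brass = (1/1.34 − 1/1.38)/(4πk) = 0.02163/(4π·117) = 1.471×10^-5 K/W
  R_expanded polystyrene = (1/1.38 − 1/1.92)/(4πk) = 0.2038/(4π·0.0303) = 0.5353 K/W
  R_conv,out = 1/(4πr²h) = 1/(4π·1.92²·10.7) = 0.002017 K/W
ΣR = 0.5373 K/W
ΔT = Q·ΣR = 376 × 0.5373 = 202.0 K
Heat flows inward, so T_out = T_in + ΔT = -181 + 202.0 = 21.0 °C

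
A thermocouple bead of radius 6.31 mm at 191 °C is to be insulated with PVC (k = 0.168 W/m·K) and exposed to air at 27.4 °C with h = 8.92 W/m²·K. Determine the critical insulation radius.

r_cr = 3.77 cm

For a sphere, r_cr = 2k_ins/h = 2·0.168/8.92 = 0.0377 m = 3.77 cm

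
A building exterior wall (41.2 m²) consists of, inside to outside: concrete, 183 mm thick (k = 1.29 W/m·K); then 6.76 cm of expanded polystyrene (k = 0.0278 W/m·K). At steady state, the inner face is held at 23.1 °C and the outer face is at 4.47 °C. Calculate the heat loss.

Series thermal resistances, inner to outer:
  R_concrete = L/(kA) = 0.183/(1.29·41.2) = 0.003443 K/W
  R_expanded polystyrene = L/(kA) = 0.0676/(0.0278·41.2) = 0.05902 K/W
ΣR = 0.003443 + 0.05902 = 0.06246 K/W
Q = ΔT/ΣR = (23.1 °C − 4.47 °C)/0.06246 = 298 W

Q = 298 W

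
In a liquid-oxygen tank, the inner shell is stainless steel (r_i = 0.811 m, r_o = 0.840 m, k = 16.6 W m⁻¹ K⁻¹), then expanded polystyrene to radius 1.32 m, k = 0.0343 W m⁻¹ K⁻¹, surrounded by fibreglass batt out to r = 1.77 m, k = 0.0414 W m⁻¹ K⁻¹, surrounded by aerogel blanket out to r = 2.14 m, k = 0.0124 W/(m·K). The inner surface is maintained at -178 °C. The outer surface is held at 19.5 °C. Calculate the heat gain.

Q = 98.7 W

Resistance network (inner→outer):
  R_stainless steel = (1/0.811 − 1/0.840)/(4πk) = 0.04257/(4π·16.6) = 2.041×10^-4 K/W
  R_expanded polystyrene = (1/0.840 − 1/1.32)/(4πk) = 0.4329/(4π·0.0343) = 1.004 K/W
  R_fibreglass batt = (1/1.32 − 1/1.77)/(4πk) = 0.1926/(4π·0.0414) = 0.3702 K/W
  R_aerogel blanket = (1/1.77 − 1/2.14)/(4πk) = 0.09768/(4π·0.0124) = 0.6269 K/W
ΣR = 2.041×10^-4 + 1.004 + 0.3702 + 0.6269 = 2.001 K/W
Q = ΔT/ΣR = (-178 °C − 19.5 °C)/2.001 = -98.7 W
(Negative Q ⇒ heat flows inward; heat gain = 98.7 W.)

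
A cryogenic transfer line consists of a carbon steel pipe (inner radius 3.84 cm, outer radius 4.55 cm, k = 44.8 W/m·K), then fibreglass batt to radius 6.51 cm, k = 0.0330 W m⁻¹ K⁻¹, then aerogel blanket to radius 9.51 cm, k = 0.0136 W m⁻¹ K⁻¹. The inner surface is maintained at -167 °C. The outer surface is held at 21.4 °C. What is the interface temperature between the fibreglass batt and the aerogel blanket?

T = -114 °C

Treat each layer as a resistance in series:
  R'_carbon steel = ln(0.0455/0.0384)/(2πk) = 0.1697/(2π·44.8) = 6.027×10^-4 m·K/W
  R'_fibreglass batt = ln(0.0651/0.0455)/(2πk) = 0.3582/(2π·0.0330) = 1.728 m·K/W
  R'_aerogel blanket = ln(0.0951/0.0651)/(2πk) = 0.3790/(2π·0.0136) = 4.435 m·K/W
ΣR = 6.027×10^-4 + 1.728 + 4.435 = 6.164 m·K/W
Q' = ΔT/ΣR = (-167 °C − 21.4 °C)/6.164 = -30.56 W/m
From the inner boundary to the fibreglass batt/aerogel blanket interface, ΣR_partial = 1.729 m·K/W.
T_interface = T_in − Q'·ΣR_partial = -167 °C − (-30.56)(1.729) = -114 °C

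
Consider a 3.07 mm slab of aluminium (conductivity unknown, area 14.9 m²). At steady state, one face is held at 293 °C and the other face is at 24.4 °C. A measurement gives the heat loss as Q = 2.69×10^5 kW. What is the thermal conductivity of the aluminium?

k = 206 W/m·K

ΣR = ΔT/Q = |293 − 24.4|/2.69×10^8 = 9.985×10^-7 K/W
L/(kA) = 9.985×10^-7 ⇒ k = 0.00307/(9.985×10^-7·14.9) = 206 W/m·K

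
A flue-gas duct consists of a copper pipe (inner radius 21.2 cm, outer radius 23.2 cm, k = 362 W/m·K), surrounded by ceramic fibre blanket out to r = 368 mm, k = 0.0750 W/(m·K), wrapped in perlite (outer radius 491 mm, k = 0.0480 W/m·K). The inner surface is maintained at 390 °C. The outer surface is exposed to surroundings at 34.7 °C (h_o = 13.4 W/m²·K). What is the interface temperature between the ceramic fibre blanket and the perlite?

T = 212 °C

Resistance network (inner→outer):
  R'_copper = ln(0.232/0.212)/(2πk) = 0.09015/(2π·362) = 3.964×10^-5 m·K/W
  R'_ceramic fibre blanket = ln(0.368/0.232)/(2πk) = 0.4613/(2π·0.0750) = 0.9790 m·K/W
  R'_perlite = ln(0.491/0.368)/(2πk) = 0.2884/(2π·0.0480) = 0.9561 m·K/W
  R'_conv,out = 1/(2πr h) = 1/(2π·0.491·13.4) = 0.02419 m·K/W
ΣR = 3.964×10^-5 + 0.9790 + 0.9561 + 0.02419 = 1.959 m·K/W
Q' = ΔT/ΣR = (390 °C − 34.7 °C)/1.959 = 181.4 W/m
From the inner boundary to the ceramic fibre blanket/perlite interface, ΣR_partial = 0.9790 m·K/W.
T_interface = T_in − Q'·ΣR_partial = 390 °C − (181.4)(0.9790) = 212 °C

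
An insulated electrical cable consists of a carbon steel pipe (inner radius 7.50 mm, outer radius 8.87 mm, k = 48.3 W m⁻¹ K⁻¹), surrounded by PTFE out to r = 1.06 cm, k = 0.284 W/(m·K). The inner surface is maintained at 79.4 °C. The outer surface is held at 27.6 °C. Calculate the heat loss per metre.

Q' = 516 W/m

Treat each layer as a resistance in series:
  R'_carbon steel = ln(0.00887/0.00750)/(2πk) = 0.1678/(2π·48.3) = 5.528×10^-4 m·K/W
  R'_PTFE = ln(0.0106/0.00887)/(2πk) = 0.1782/(2π·0.284) = 0.09985 m·K/W
ΣR = 5.528×10^-4 + 0.09985 = 0.1004 m·K/W
Q' = ΔT/ΣR = (79.4 °C − 27.6 °C)/0.1004 = 516 W/m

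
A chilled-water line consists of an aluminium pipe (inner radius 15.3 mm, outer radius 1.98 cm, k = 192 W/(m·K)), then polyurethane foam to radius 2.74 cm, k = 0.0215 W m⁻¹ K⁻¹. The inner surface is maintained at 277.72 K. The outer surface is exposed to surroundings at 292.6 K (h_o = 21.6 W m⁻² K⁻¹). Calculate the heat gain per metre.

Resistance network (inner→outer):
  R'_aluminium = ln(0.0198/0.0153)/(2πk) = 0.2578/(2π·192) = 2.137×10^-4 m·K/W
  R'_polyurethane foam = ln(0.0274/0.0198)/(2πk) = 0.3249/(2π·0.0215) = 2.405 m·K/W
  R'_conv,out = 1/(2πr h) = 1/(2π·0.0274·21.6) = 0.2689 m·K/W
ΣR = 2.137×10^-4 + 2.405 + 0.2689 = 2.674 m·K/W
Q' = ΔT/ΣR = (277.72 K − 292.6 K)/2.674 = -5.56 W/m
(Negative Q' ⇒ heat flows inward; heat gain = 5.56 W/m.)

Q' = 5.56 W/m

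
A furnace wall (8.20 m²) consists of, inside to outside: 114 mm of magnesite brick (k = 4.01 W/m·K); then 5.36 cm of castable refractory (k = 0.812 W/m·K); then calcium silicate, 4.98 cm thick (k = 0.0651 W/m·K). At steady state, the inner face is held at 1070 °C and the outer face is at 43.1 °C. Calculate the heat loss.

Q = 9800 W

Series thermal resistances, inner to outer:
  R_magnesite brick = L/(kA) = 0.114/(4.01·8.20) = 0.003467 K/W
  R_castable refractory = L/(kA) = 0.0536/(0.812·8.20) = 0.008050 K/W
  R_calcium silicate = L/(kA) = 0.0498/(0.0651·8.20) = 0.09329 K/W
ΣR = 0.003467 + 0.008050 + 0.09329 = 0.1048 K/W
Q = ΔT/ΣR = (1070 °C − 43.1 °C)/0.1048 = 9800 W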